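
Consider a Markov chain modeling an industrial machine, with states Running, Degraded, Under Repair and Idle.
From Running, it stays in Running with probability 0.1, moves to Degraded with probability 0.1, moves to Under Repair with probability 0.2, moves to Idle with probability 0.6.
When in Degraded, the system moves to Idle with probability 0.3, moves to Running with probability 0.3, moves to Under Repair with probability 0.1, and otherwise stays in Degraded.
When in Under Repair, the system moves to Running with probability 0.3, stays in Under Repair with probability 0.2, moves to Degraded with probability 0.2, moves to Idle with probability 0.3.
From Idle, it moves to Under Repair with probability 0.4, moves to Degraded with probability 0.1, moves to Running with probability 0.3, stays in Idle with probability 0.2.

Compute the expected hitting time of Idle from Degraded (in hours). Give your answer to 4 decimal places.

2.6667

Let t(s) be the expected number of hours to first reach Idle from state s, with t(Idle) = 0. Conditioning on the first hour:
t(Running) = 1 + 0.1·t(Running) + 0.1·t(Degraded) + 0.2·t(Under Repair)
t(Degraded) = 1 + 0.3·t(Running) + 0.3·t(Degraded) + 0.1·t(Under Repair)
t(Under Repair) = 1 + 0.3·t(Running) + 0.2·t(Degraded) + 0.2·t(Under Repair)
Solving: t(Running) = 2.0000, t(Degraded) = 2.6667, t(Under Repair) = 2.6667.
Expected hours from Degraded to Idle: 2.6667.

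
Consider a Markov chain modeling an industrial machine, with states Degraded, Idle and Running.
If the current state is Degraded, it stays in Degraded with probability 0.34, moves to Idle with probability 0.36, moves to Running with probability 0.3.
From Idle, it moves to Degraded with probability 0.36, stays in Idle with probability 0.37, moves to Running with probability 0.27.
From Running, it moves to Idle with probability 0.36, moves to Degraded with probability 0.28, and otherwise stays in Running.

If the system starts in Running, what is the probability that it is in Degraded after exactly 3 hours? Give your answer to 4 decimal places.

0.3286

Propagate the distribution vector 3 hours from Running.
After 0 hours: (0.0000, 0.0000, 1.0000)
After 1 hour: (0.2800, 0.3600, 0.3600)
After 2 hours: (0.3256, 0.3636, 0.3108)
After 3 hours: (0.3286, 0.3636, 0.3077)
P(in Degraded after 3 hours) = 0.3286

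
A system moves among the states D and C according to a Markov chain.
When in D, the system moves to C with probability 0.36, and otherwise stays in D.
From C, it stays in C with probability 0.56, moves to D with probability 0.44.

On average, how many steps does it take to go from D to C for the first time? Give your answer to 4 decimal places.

Let t(s) be the expected number of steps to first reach C from state s, with t(C) = 0. Conditioning on the first step:
t(D) = 1 + 0.64·t(D)
Solving: t(D) = 2.7778.
Expected steps from D to C: 2.7778.

2.7778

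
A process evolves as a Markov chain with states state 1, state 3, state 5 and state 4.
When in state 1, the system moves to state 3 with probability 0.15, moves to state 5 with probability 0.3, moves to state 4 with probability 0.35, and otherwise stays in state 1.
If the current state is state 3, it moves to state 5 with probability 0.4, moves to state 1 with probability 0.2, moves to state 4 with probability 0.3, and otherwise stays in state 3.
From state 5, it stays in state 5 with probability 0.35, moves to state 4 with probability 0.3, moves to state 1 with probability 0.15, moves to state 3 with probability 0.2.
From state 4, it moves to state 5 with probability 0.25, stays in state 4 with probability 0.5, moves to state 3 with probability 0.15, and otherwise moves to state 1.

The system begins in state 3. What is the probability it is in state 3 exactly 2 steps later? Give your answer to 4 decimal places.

0.1650

Propagate the distribution vector 2 steps from state 3.
After 0 steps: (0.0000, 1.0000, 0.0000, 0.0000)
After 1 step: (0.2000, 0.1000, 0.4000, 0.3000)
After 2 steps: (0.1500, 0.1650, 0.3150, 0.3700)
P(in state 3 after 2 steps) = 0.1650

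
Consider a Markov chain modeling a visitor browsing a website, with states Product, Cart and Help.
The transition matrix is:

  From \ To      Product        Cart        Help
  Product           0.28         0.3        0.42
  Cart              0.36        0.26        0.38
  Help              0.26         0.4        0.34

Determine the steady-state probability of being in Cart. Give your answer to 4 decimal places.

Let the stationary distribution be π with π = πP and π_1 + π_2 + π_3 = 1.
π_1 = 0.28·π_1 + 0.36·π_2 + 0.26·π_3
π_2 = 0.3·π_1 + 0.26·π_2 + 0.4·π_3
Solving with the normalization constraint gives π = (0.2984, 0.3247, 0.3769).
So the stationary probability of Cart is 0.3247.

0.3247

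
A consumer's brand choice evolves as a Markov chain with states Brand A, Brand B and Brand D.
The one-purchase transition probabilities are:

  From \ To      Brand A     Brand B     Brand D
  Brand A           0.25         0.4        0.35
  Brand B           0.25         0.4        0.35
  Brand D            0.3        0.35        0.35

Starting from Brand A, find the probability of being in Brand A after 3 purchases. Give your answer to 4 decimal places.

0.2675

Propagate the distribution vector 3 purchases from Brand A.
After 0 purchases: (1.0000, 0.0000, 0.0000)
After 1 purchase: (0.2500, 0.4000, 0.3500)
After 2 purchases: (0.2675, 0.3825, 0.3500)
After 3 purchases: (0.2675, 0.3825, 0.3500)
P(in Brand A after 3 purchases) = 0.2675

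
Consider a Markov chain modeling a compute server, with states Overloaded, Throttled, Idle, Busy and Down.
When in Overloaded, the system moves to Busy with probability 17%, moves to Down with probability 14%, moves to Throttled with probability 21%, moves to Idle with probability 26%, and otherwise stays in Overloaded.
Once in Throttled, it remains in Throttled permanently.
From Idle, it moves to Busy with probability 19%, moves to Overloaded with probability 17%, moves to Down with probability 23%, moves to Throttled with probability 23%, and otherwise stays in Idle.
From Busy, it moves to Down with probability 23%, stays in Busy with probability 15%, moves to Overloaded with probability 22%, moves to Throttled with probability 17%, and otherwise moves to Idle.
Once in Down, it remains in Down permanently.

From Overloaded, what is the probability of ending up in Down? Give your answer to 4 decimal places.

0.4594

Let h(s) be the probability of absorption at Down starting from transient state s. Then h(Down) = 1 and h(Throttled) = 0. By first-step analysis:
h(Overloaded) = 0.22·h(Overloaded) + 0.21·0 + 0.26·h(Idle) + 0.17·h(Busy) + 0.14·1
h(Idle) = 0.17·h(Overloaded) + 0.23·0 + 0.18·h(Idle) + 0.19·h(Busy) + 0.23·1
h(Busy) = 0.22·h(Overloaded) + 0.17·0 + 0.23·h(Idle) + 0.15·h(Busy) + 0.23·1
Solving: h(Overloaded) = 0.4594, h(Idle) = 0.4972, h(Busy) = 0.5240.
Starting from Overloaded, the probability is 0.4594.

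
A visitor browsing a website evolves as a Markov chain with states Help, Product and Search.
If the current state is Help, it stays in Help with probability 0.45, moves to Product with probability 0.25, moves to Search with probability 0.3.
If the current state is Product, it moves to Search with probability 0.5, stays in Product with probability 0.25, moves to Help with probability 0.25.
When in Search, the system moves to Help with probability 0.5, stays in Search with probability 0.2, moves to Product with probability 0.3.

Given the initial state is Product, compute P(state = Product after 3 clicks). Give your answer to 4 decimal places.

0.2650

Propagate the distribution vector 3 clicks from Product.
After 0 clicks: (0.0000, 1.0000, 0.0000)
After 1 click: (0.2500, 0.2500, 0.5000)
After 2 clicks: (0.4250, 0.2750, 0.3000)
After 3 clicks: (0.4100, 0.2650, 0.3250)
P(in Product after 3 clicks) = 0.2650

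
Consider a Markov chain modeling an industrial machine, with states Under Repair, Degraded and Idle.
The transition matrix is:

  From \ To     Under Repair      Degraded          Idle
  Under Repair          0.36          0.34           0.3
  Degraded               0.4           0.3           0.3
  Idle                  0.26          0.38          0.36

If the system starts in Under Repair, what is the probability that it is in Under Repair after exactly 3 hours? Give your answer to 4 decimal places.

0.3417

Propagate the distribution vector 3 hours from Under Repair.
After 0 hours: (1.0000, 0.0000, 0.0000)
After 1 hour: (0.3600, 0.3400, 0.3000)
After 2 hours: (0.3436, 0.3384, 0.3180)
After 3 hours: (0.3417, 0.3392, 0.3191)
P(in Under Repair after 3 hours) = 0.3417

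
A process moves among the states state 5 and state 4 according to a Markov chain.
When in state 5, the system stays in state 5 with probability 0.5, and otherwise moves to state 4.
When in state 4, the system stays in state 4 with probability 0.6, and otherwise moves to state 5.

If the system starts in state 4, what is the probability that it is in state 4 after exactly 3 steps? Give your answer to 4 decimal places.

Propagate the distribution vector 3 steps from state 4.
After 0 steps: (0.0000, 1.0000)
After 1 step: (0.4000, 0.6000)
After 2 steps: (0.4400, 0.5600)
After 3 steps: (0.4440, 0.5560)
P(in state 4 after 3 steps) = 0.5560

0.5560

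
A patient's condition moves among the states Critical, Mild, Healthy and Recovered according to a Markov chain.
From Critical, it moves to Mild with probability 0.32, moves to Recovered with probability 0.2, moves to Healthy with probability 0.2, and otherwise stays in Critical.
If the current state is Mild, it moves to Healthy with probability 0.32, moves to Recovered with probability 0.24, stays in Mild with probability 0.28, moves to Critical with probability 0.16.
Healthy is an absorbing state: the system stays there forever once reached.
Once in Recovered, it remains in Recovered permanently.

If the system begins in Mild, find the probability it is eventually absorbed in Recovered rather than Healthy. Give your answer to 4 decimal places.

Let h(s) be the probability of absorption at Recovered starting from transient state s. Then h(Recovered) = 1 and h(Healthy) = 0. By first-step analysis:
h(Critical) = 0.28·h(Critical) + 0.32·h(Mild) + 0.2·0 + 0.2·1
h(Mild) = 0.16·h(Critical) + 0.28·h(Mild) + 0.32·0 + 0.24·1
Solving: h(Critical) = 0.4726, h(Mild) = 0.4384.
Starting from Mild, the probability is 0.4384.

0.4384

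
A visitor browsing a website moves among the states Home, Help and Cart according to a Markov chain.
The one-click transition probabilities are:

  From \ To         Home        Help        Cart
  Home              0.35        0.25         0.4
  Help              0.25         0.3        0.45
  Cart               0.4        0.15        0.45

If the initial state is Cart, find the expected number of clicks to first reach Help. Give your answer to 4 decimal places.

5.3165

Let t(s) be the expected number of clicks to first reach Help from state s, with t(Help) = 0. Conditioning on the first click:
t(Home) = 1 + 0.35·t(Home) + 0.4·t(Cart)
t(Cart) = 1 + 0.4·t(Home) + 0.45·t(Cart)
Solving: t(Home) = 4.8101, t(Cart) = 5.3165.
Expected clicks from Cart to Help: 5.3165.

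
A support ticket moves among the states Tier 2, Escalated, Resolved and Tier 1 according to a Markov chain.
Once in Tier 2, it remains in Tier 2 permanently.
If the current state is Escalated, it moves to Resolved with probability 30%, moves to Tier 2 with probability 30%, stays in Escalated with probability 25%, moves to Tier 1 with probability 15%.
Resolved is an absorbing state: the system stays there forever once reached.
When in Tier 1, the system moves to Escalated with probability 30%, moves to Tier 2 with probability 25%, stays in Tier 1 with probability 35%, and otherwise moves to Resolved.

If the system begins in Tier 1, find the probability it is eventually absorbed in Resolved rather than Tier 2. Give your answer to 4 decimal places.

Let h(s) be the probability of absorption at Resolved starting from transient state s. Then h(Resolved) = 1 and h(Tier 2) = 0. By first-step analysis:
h(Escalated) = 0.3·0 + 0.25·h(Escalated) + 0.3·1 + 0.15·h(Tier 1)
h(Tier 1) = 0.25·0 + 0.3·h(Escalated) + 0.1·1 + 0.35·h(Tier 1)
Solving: h(Escalated) = 0.4746, h(Tier 1) = 0.3729.
Starting from Tier 1, the probability is 0.3729.

0.3729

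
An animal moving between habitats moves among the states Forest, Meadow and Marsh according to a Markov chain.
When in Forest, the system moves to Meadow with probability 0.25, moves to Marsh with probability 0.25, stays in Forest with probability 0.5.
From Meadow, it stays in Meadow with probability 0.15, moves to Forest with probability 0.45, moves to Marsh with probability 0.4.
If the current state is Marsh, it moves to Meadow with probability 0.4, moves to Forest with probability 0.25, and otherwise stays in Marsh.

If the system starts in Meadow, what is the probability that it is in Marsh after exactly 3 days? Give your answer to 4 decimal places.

Propagate the distribution vector 3 days from Meadow.
After 0 days: (0.0000, 1.0000, 0.0000)
After 1 day: (0.4500, 0.1500, 0.4000)
After 2 days: (0.3925, 0.2950, 0.3125)
After 3 days: (0.4071, 0.2674, 0.3255)
P(in Marsh after 3 days) = 0.3255

0.3255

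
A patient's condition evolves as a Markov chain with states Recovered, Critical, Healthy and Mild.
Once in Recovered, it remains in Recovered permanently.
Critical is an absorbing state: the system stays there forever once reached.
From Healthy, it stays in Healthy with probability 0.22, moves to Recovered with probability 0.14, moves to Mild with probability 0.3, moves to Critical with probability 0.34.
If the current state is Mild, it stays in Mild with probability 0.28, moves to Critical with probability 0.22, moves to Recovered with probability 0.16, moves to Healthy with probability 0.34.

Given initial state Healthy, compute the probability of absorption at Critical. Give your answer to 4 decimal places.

Let h(s) be the probability of absorption at Critical starting from transient state s. Then h(Critical) = 1 and h(Recovered) = 0. By first-step analysis:
h(Healthy) = 0.14·0 + 0.34·1 + 0.22·h(Healthy) + 0.3·h(Mild)
h(Mild) = 0.16·0 + 0.22·1 + 0.34·h(Healthy) + 0.28·h(Mild)
Solving: h(Healthy) = 0.6762, h(Mild) = 0.6249.
Starting from Healthy, the probability is 0.6762.

0.6762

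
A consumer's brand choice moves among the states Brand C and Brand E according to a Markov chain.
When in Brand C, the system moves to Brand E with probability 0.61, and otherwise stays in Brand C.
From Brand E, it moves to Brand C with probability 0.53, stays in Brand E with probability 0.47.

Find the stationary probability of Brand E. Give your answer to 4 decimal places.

Let the stationary distribution be π with π = πP and π_1 + π_2 = 1.
π_1 = 0.39·π_1 + 0.53·π_2
Solving with the normalization constraint gives π = (0.4649, 0.5351).
So the stationary probability of Brand E is 0.5351.

0.5351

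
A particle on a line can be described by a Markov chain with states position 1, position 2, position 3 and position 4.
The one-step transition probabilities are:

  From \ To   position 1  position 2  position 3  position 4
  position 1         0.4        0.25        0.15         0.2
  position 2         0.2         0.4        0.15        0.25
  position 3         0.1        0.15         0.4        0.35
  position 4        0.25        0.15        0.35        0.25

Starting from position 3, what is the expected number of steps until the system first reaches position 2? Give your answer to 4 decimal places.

Let t(s) be the expected number of steps to first reach position 2 from state s, with t(position 2) = 0. Conditioning on the first step:
t(position 1) = 1 + 0.4·t(position 1) + 0.15·t(position 3) + 0.2·t(position 4)
t(position 3) = 1 + 0.1·t(position 1) + 0.4·t(position 3) + 0.35·t(position 4)
t(position 4) = 1 + 0.25·t(position 1) + 0.35·t(position 3) + 0.25·t(position 4)
Solving: t(position 1) = 5.0509, t(position 3) = 5.8649, t(position 4) = 5.7539.
Expected steps from position 3 to position 2: 5.8649.

5.8649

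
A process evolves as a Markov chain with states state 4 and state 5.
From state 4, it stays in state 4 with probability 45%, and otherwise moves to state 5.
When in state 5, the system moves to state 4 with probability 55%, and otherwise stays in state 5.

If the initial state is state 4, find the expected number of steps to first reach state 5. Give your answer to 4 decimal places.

Let t(s) be the expected number of steps to first reach state 5 from state s, with t(state 5) = 0. Conditioning on the first step:
t(state 4) = 1 + 0.45·t(state 4)
Solving: t(state 4) = 1.8182.
Expected steps from state 4 to state 5: 1.8182.

1.8182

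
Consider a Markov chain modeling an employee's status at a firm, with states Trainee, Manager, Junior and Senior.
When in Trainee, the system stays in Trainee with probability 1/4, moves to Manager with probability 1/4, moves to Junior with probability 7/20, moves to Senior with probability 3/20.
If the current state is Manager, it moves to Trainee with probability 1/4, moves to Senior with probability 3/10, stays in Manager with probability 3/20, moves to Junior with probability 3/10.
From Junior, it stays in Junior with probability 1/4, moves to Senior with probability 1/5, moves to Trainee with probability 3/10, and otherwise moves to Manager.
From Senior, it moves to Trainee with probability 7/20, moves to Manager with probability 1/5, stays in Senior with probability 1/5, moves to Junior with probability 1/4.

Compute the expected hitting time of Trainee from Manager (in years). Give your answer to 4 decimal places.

Let t(s) be the expected number of years to first reach Trainee from state s, with t(Trainee) = 0. Conditioning on the first year:
t(Manager) = 1 + 0.15·t(Manager) + 0.3·t(Junior) + 0.3·t(Senior)
t(Junior) = 1 + 0.25·t(Manager) + 0.25·t(Junior) + 0.2·t(Senior)
t(Senior) = 1 + 0.2·t(Manager) + 0.25·t(Junior) + 0.2·t(Senior)
Solving: t(Manager) = 3.4665, t(Junior) = 3.3308, t(Senior) = 3.1575.
Expected years from Manager to Trainee: 3.4665.

3.4665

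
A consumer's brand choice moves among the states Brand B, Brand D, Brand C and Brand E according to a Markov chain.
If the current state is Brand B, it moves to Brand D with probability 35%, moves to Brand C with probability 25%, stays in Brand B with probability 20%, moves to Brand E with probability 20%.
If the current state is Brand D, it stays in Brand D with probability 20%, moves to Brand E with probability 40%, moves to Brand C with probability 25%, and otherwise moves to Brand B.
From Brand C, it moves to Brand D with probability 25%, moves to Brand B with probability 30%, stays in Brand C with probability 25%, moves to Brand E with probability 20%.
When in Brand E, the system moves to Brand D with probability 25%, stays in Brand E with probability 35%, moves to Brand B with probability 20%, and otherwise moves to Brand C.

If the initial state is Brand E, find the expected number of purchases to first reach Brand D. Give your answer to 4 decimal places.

3.6735

Let t(s) be the expected number of purchases to first reach Brand D from state s, with t(Brand D) = 0. Conditioning on the first purchase:
t(Brand B) = 1 + 0.2·t(Brand B) + 0.25·t(Brand C) + 0.2·t(Brand E)
t(Brand C) = 1 + 0.3·t(Brand B) + 0.25·t(Brand C) + 0.2·t(Brand E)
t(Brand E) = 1 + 0.2·t(Brand B) + 0.2·t(Brand C) + 0.35·t(Brand E)
Solving: t(Brand B) = 3.3042, t(Brand C) = 3.6346, t(Brand E) = 3.6735.
Expected purchases from Brand E to Brand D: 3.6735.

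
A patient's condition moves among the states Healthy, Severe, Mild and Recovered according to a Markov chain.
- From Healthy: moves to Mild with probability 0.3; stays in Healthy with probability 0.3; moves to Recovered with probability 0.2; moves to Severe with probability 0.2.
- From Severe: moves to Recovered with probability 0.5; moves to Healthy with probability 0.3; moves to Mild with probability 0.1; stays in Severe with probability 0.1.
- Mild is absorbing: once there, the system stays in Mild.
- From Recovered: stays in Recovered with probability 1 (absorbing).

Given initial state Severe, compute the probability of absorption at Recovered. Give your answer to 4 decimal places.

0.7193

Let h(s) be the probability of absorption at Recovered starting from transient state s. Then h(Recovered) = 1 and h(Mild) = 0. By first-step analysis:
h(Healthy) = 0.3·h(Healthy) + 0.2·h(Severe) + 0.3·0 + 0.2·1
h(Severe) = 0.3·h(Healthy) + 0.1·h(Severe) + 0.1·0 + 0.5·1
Solving: h(Healthy) = 0.4912, h(Severe) = 0.7193.
Starting from Severe, the probability is 0.7193.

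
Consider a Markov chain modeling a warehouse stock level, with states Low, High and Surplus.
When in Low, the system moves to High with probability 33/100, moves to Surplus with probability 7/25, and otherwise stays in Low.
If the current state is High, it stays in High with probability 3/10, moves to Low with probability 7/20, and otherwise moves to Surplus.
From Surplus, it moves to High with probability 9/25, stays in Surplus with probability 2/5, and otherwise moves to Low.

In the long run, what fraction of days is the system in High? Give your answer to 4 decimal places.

0.3304

Let the stationary distribution be π with π = πP and π_1 + π_2 + π_3 = 1.
π_1 = 0.39·π_1 + 0.35·π_2 + 0.24·π_3
π_2 = 0.33·π_1 + 0.3·π_2 + 0.36·π_3
Solving with the normalization constraint gives π = (0.3251, 0.3304, 0.3445).
So the stationary probability of High is 0.3304.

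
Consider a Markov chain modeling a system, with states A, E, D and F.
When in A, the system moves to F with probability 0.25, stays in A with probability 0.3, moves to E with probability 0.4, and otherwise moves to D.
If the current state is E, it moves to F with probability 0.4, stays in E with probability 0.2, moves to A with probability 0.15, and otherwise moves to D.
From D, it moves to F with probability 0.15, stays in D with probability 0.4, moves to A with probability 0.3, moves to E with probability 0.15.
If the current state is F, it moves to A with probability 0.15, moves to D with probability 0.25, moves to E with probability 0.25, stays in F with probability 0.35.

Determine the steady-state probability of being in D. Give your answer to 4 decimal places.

Let the stationary distribution be π with π = πP and π_1 + π_2 + π_3 + π_4 = 1.
π_1 = 0.3·π_1 + 0.15·π_2 + 0.3·π_3 + 0.15·π_4
π_2 = 0.4·π_1 + 0.2·π_2 + 0.15·π_3 + 0.25·π_4
π_3 = 0.05·π_1 + 0.25·π_2 + 0.4·π_3 + 0.25·π_4
Solving with the normalization constraint gives π = (0.2193, 0.2463, 0.2425, 0.2919).
So the stationary probability of D is 0.2425.

0.2425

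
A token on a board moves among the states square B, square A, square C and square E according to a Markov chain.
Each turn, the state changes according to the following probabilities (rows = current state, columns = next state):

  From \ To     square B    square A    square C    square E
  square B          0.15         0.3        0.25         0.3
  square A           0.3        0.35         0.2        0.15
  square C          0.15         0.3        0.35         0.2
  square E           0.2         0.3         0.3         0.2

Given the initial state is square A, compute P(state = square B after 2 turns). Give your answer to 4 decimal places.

0.2100

Propagate the distribution vector 2 turns from square A.
After 0 turns: (0.0000, 1.0000, 0.0000, 0.0000)
After 1 turn: (0.3000, 0.3500, 0.2000, 0.1500)
After 2 turns: (0.2100, 0.3175, 0.2600, 0.2125)
P(in square B after 2 turns) = 0.2100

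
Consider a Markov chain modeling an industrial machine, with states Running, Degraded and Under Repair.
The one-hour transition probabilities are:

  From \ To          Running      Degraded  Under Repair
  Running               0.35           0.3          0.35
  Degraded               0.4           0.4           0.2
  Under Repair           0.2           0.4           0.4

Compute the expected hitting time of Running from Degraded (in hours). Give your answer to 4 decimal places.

Let t(s) be the expected number of hours to first reach Running from state s, with t(Running) = 0. Conditioning on the first hour:
t(Degraded) = 1 + 0.4·t(Degraded) + 0.2·t(Under Repair)
t(Under Repair) = 1 + 0.4·t(Degraded) + 0.4·t(Under Repair)
Solving: t(Degraded) = 2.8571, t(Under Repair) = 3.5714.
Expected hours from Degraded to Running: 2.8571.

2.8571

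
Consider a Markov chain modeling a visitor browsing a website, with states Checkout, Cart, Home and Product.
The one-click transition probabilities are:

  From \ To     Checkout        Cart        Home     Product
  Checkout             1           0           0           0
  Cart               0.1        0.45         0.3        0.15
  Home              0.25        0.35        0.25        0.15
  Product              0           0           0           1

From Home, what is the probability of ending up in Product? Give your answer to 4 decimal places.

Let h(s) be the probability of absorption at Product starting from transient state s. Then h(Product) = 1 and h(Checkout) = 0. By first-step analysis:
h(Cart) = 0.1·0 + 0.45·h(Cart) + 0.3·h(Home) + 0.15·1
h(Home) = 0.25·0 + 0.35·h(Cart) + 0.25·h(Home) + 0.15·1
Solving: h(Cart) = 0.5122, h(Home) = 0.4390.
Starting from Home, the probability is 0.4390.

0.4390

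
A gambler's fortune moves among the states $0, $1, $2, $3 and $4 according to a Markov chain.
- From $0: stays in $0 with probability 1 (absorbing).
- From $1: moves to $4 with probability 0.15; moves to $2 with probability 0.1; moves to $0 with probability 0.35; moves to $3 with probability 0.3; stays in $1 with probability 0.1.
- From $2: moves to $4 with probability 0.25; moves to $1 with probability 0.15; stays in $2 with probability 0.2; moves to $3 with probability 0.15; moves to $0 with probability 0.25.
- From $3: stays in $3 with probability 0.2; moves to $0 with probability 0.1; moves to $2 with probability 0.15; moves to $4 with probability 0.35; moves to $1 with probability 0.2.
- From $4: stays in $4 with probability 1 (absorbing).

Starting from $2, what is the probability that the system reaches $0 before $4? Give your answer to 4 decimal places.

0.4846

Let h(s) be the probability of absorption at $0 starting from transient state s. Then h($0) = 1 and h($4) = 0. By first-step analysis:
h($1) = 0.35·1 + 0.1·h($1) + 0.1·h($2) + 0.3·h($3) + 0.15·0
h($2) = 0.25·1 + 0.15·h($1) + 0.2·h($2) + 0.15·h($3) + 0.25·0
h($3) = 0.1·1 + 0.2·h($1) + 0.15·h($2) + 0.2·h($3) + 0.35·0
Solving: h($1) = 0.5615, h($2) = 0.4846, h($3) = 0.3562.
Starting from $2, the probability is 0.4846.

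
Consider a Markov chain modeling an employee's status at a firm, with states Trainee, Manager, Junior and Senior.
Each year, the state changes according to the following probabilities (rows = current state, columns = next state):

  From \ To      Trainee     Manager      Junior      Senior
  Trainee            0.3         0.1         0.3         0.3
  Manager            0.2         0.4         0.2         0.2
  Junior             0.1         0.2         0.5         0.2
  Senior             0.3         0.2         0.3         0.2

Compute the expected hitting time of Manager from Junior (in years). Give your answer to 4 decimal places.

5.4930

Let t(s) be the expected number of years to first reach Manager from state s, with t(Manager) = 0. Conditioning on the first year:
t(Trainee) = 1 + 0.3·t(Trainee) + 0.3·t(Junior) + 0.3·t(Senior)
t(Junior) = 1 + 0.1·t(Trainee) + 0.5·t(Junior) + 0.2·t(Senior)
t(Senior) = 1 + 0.3·t(Trainee) + 0.3·t(Junior) + 0.2·t(Senior)
Solving: t(Trainee) = 6.1972, t(Junior) = 5.4930, t(Senior) = 5.6338.
Expected years from Junior to Manager: 5.4930.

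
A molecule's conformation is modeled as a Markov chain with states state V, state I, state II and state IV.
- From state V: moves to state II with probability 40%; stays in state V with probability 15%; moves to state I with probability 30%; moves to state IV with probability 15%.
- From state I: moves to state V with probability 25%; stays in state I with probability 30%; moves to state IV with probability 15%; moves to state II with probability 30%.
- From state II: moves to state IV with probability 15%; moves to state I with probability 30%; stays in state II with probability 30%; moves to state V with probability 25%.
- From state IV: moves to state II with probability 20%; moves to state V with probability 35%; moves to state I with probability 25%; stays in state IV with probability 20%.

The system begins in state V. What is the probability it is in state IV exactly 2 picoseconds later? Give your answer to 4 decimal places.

0.1575

Propagate the distribution vector 2 picoseconds from state V.
After 0 picoseconds: (1.0000, 0.0000, 0.0000, 0.0000)
After 1 picosecond: (0.1500, 0.3000, 0.4000, 0.1500)
After 2 picoseconds: (0.2500, 0.2925, 0.3000, 0.1575)
P(in state IV after 2 picoseconds) = 0.1575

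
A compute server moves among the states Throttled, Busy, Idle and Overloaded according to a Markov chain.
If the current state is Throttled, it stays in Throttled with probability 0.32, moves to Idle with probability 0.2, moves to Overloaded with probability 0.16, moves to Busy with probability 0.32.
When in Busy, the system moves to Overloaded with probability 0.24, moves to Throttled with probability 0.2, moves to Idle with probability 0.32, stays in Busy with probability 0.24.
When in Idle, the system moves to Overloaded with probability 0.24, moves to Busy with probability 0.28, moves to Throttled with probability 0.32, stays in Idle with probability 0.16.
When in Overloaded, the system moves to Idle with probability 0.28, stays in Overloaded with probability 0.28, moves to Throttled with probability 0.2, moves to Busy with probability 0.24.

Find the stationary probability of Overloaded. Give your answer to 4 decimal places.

0.2283

Let the stationary distribution be π with π = πP and π_1 + π_2 + π_3 + π_4 = 1.
π_1 = 0.32·π_1 + 0.2·π_2 + 0.32·π_3 + 0.2·π_4
π_2 = 0.32·π_1 + 0.24·π_2 + 0.28·π_3 + 0.24·π_4
π_3 = 0.2·π_1 + 0.32·π_2 + 0.16·π_3 + 0.28·π_4
Solving with the normalization constraint gives π = (0.2601, 0.2705, 0.2411, 0.2283).
So the stationary probability of Overloaded is 0.2283.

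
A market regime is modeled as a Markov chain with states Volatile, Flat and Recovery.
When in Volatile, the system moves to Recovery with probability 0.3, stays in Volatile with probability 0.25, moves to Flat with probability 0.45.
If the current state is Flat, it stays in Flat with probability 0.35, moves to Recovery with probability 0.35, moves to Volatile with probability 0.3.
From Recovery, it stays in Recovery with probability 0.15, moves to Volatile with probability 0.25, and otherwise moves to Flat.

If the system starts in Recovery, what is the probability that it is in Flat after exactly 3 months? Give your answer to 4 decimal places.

Propagate the distribution vector 3 months from Recovery.
After 0 months: (0.0000, 0.0000, 1.0000)
After 1 month: (0.2500, 0.6000, 0.1500)
After 2 months: (0.2800, 0.4125, 0.3075)
After 3 months: (0.2706, 0.4549, 0.2745)
P(in Flat after 3 months) = 0.4549

0.4549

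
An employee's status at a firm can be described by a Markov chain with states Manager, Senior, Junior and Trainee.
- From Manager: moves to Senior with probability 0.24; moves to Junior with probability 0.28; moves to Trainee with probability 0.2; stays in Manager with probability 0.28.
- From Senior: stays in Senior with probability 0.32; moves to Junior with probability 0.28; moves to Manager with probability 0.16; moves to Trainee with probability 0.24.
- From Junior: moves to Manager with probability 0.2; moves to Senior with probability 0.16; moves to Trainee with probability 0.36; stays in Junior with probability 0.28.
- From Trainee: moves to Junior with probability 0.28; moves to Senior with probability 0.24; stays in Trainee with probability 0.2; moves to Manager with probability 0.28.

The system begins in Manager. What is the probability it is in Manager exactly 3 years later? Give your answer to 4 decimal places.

Propagate the distribution vector 3 years from Manager.
After 0 years: (1.0000, 0.0000, 0.0000, 0.0000)
After 1 year: (0.2800, 0.2400, 0.2800, 0.2000)
After 2 years: (0.2288, 0.2368, 0.2800, 0.2544)
After 3 years: (0.2292, 0.2365, 0.2800, 0.2543)
P(in Manager after 3 years) = 0.2292

0.2292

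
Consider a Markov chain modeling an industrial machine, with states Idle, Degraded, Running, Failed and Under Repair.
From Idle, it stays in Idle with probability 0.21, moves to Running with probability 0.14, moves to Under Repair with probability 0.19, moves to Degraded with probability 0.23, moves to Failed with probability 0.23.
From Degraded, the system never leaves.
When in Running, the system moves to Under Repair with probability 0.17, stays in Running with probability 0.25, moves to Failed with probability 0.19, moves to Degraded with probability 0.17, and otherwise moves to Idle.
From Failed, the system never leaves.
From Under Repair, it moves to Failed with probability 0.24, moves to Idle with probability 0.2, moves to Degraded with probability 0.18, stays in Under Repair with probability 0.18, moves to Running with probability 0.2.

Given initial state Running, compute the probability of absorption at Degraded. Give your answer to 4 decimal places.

Let h(s) be the probability of absorption at Degraded starting from transient state s. Then h(Degraded) = 1 and h(Failed) = 0. By first-step analysis:
h(Idle) = 0.21·h(Idle) + 0.23·1 + 0.14·h(Running) + 0.23·0 + 0.19·h(Under Repair)
h(Running) = 0.22·h(Idle) + 0.17·1 + 0.25·h(Running) + 0.19·0 + 0.17·h(Under Repair)
h(Under Repair) = 0.2·h(Idle) + 0.18·1 + 0.2·h(Running) + 0.24·0 + 0.18·h(Under Repair)
Solving: h(Idle) = 0.4834, h(Running) = 0.4710, h(Under Repair) = 0.4523.
Starting from Running, the probability is 0.4710.

0.4710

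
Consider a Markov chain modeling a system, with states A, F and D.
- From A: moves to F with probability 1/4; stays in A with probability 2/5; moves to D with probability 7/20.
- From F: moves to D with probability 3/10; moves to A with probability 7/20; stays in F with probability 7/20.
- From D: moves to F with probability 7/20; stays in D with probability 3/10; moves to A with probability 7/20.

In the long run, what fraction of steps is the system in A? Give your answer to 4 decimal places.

0.3684

Let the stationary distribution be π with π = πP and π_1 + π_2 + π_3 = 1.
π_1 = 0.4·π_1 + 0.35·π_2 + 0.35·π_3
π_2 = 0.25·π_1 + 0.35·π_2 + 0.35·π_3
Solving with the normalization constraint gives π = (0.3684, 0.3132, 0.3184).
So the stationary probability of A is 0.3684.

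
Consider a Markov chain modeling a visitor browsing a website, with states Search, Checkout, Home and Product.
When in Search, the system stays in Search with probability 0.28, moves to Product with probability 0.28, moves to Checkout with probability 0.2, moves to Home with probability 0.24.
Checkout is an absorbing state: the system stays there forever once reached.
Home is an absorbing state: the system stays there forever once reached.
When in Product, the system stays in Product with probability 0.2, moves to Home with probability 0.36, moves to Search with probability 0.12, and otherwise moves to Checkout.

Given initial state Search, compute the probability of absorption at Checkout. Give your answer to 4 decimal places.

0.4602

Let h(s) be the probability of absorption at Checkout starting from transient state s. Then h(Checkout) = 1 and h(Home) = 0. By first-step analysis:
h(Search) = 0.28·h(Search) + 0.2·1 + 0.24·0 + 0.28·h(Product)
h(Product) = 0.12·h(Search) + 0.32·1 + 0.36·0 + 0.2·h(Product)
Solving: h(Search) = 0.4602, h(Product) = 0.4690.
Starting from Search, the probability is 0.4602.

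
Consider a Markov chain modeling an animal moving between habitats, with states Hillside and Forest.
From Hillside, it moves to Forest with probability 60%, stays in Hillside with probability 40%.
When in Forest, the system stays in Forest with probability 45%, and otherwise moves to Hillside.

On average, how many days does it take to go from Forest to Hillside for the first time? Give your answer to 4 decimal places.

Let t(s) be the expected number of days to first reach Hillside from state s, with t(Hillside) = 0. Conditioning on the first day:
t(Forest) = 1 + 0.45·t(Forest)
Solving: t(Forest) = 1.8182.
Expected days from Forest to Hillside: 1.8182.

1.8182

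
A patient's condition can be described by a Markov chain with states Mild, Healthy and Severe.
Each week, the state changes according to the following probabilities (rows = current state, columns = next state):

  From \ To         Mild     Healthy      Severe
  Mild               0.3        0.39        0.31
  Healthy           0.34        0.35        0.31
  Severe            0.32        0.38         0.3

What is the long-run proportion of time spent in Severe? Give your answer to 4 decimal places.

Let the stationary distribution be π with π = πP and π_1 + π_2 + π_3 = 1.
π_1 = 0.3·π_1 + 0.34·π_2 + 0.32·π_3
π_2 = 0.39·π_1 + 0.35·π_2 + 0.38·π_3
Solving with the normalization constraint gives π = (0.3210, 0.3720, 0.3069).
So the stationary probability of Severe is 0.3069.

0.3069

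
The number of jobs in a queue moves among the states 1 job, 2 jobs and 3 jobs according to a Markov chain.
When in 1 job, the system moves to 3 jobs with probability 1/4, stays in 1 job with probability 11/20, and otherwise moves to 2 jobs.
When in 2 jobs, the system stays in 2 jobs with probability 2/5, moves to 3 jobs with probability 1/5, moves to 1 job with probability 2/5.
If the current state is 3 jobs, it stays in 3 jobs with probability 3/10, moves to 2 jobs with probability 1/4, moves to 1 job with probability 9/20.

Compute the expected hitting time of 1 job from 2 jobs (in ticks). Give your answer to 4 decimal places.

Let t(s) be the expected number of ticks to first reach 1 job from state s, with t(1 job) = 0. Conditioning on the first tick:
t(2 jobs) = 1 + 0.4·t(2 jobs) + 0.2·t(3 jobs)
t(3 jobs) = 1 + 0.25·t(2 jobs) + 0.3·t(3 jobs)
Solving: t(2 jobs) = 2.4324, t(3 jobs) = 2.2973.
Expected ticks from 2 jobs to 1 job: 2.4324.

2.4324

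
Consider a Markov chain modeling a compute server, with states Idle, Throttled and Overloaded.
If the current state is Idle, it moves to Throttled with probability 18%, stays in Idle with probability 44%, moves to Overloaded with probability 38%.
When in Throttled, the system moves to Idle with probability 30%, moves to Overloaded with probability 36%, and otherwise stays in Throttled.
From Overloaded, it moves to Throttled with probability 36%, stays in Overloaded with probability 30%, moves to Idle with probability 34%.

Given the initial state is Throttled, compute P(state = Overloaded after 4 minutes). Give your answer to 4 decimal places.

Propagate the distribution vector 4 minutes from Throttled.
After 0 minutes: (0.0000, 1.0000, 0.0000)
After 1 minute: (0.3000, 0.3400, 0.3600)
After 2 minutes: (0.3564, 0.2992, 0.3444)
After 3 minutes: (0.3637, 0.2899, 0.3465)
After 4 minutes: (0.3648, 0.2887, 0.3465)
P(in Overloaded after 4 minutes) = 0.3465

0.3465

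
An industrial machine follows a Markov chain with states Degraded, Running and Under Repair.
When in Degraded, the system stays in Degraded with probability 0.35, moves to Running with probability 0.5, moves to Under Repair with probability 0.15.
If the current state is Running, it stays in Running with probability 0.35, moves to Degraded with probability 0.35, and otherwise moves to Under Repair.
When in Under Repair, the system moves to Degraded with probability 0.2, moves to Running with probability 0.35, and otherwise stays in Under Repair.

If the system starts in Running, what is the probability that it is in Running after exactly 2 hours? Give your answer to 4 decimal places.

Sum over the intermediate state after 1 hour:
P = P(Running→Degraded)·P(Degraded→Running) + P(Running→Running)·P(Running→Running) + P(Running→Under Repair)·P(Under Repair→Running)
  = 0.35×0.5 + 0.35×0.35 + 0.3×0.35
  = 0.1750 + 0.1225 + 0.1050 = 0.4025

0.4025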